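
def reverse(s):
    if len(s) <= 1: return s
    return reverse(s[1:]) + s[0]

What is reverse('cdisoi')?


reverse('cdisoi') = reverse('disoi') + 'c'
reverse('disoi') = reverse('isoi') + 'd'
reverse('isoi') = reverse('soi') + 'i'
reverse('soi') = reverse('oi') + 's'
reverse('oi') = reverse('i') + 'o'
reverse('i') = 'i'  (base case)
Concatenating: 'i' + 'o' + 's' + 'i' + 'd' + 'c' = 'iosidc'

iosidc


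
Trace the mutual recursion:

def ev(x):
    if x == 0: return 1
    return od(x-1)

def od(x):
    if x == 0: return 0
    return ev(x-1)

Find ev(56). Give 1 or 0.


ev(56) = od(55)
od(55) = ev(54)
ev(54) = od(53)
od(53) = ev(52)
ev(52) = od(51)
od(51) = ev(50)
ev(50) = od(49)
od(49) = ev(48)
ev(48) = od(47)
od(47) = ev(46)
ev(46) = od(45)
od(45) = ev(44)
ev(44) = od(43)
od(43) = ev(42)
ev(42) = od(41)
od(41) = ev(40)
ev(40) = od(39)
od(39) = ev(38)
ev(38) = od(37)
od(37) = ev(36)
ev(36) = od(35)
od(35) = ev(34)
ev(34) = od(33)
od(33) = ev(32)
ev(32) = od(31)
od(31) = ev(30)
ev(30) = od(29)
od(29) = ev(28)
ev(28) = od(27)
od(27) = ev(26)
ev(26) = od(25)
od(25) = ev(24)
ev(24) = od(23)
od(23) = ev(22)
ev(22) = od(21)
od(21) = ev(20)
ev(20) = od(19)
od(19) = ev(18)
ev(18) = od(17)
od(17) = ev(16)
ev(16) = od(15)
od(15) = ev(14)
ev(14) = od(13)
od(13) = ev(12)
ev(12) = od(11)
od(11) = ev(10)
ev(10) = od(9)
od(9) = ev(8)
ev(8) = od(7)
od(7) = ev(6)
ev(6) = od(5)
od(5) = ev(4)
ev(4) = od(3)
od(3) = ev(2)
ev(2) = od(1)
od(1) = ev(0)
ev(0) = 1  (base case)
Result: 1

1


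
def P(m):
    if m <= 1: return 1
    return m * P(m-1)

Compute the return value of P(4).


P(4)
= 4 * P(3)
= 4 * 3 * P(2)
= 4 * 3 * 2 * P(1)
= 4 * 3 * 2 * 1
= 24

24


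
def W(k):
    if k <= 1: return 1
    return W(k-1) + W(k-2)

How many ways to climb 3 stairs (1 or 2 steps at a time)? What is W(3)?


Building up from base cases:
W(0) = 1
W(1) = 1
W(2) = W(1) + W(0) = 1 + 1 = 2
W(3) = W(2) + W(1) = 2 + 1 = 3

3


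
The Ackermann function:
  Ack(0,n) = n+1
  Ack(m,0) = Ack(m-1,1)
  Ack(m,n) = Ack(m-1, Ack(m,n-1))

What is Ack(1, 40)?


Ack(1, 40) = Ack(0, Ack(1, 39))
  Ack(1, 39) = Ack(0, Ack(1, 38))
    Ack(1, 38) = Ack(0, Ack(1, 37))
      Ack(1, 37) = Ack(0, Ack(1, 36))
        Ack(1, 36) = Ack(0, Ack(1, 35))
          Ack(1, 35) = Ack(0, Ack(1, 34))
          Ack(1, 34) = Ack(0, Ack(1, 33))
          Ack(1, 33) = Ack(0, Ack(1, 32))
          Ack(1, 32) = Ack(0, Ack(1, 31))
          Ack(1, 31) = Ack(0, Ack(1, 30))
          Ack(1, 30) = Ack(0, Ack(1, 29))
          Ack(1, 29) = Ack(0, Ack(1, 28))
          Ack(1, 28) = Ack(0, Ack(1, 27))
          Ack(1, 27) = Ack(0, Ack(1, 26))
          Ack(1, 26) = Ack(0, Ack(1, 25))
          Ack(1, 25) = Ack(0, Ack(1, 24))
          Ack(1, 24) = Ack(0, Ack(1, 23))
          Ack(1, 23) = Ack(0, Ack(1, 22))
          Ack(1, 22) = Ack(0, Ack(1, 21))
          Ack(1, 21) = Ack(0, Ack(1, 20))
          Ack(1, 20) = Ack(0, Ack(1, 19))
          Ack(1, 19) = Ack(0, Ack(1, 18))
          Ack(1, 18) = Ack(0, Ack(1, 17))
          Ack(1, 17) = Ack(0, Ack(1, 16))
          Ack(1, 16) = Ack(0, Ack(1, 15))
... (trace truncated)
Result: Ack(1, 40) = 42

42


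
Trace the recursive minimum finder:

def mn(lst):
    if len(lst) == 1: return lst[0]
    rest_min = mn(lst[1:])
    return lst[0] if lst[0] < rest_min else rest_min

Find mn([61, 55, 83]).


mn([61, 55, 83]): compare 61 with mn([55, 83])
mn([55, 83]): compare 55 with mn([83])
mn([83]) = 83  (base case)
Compare 55 with 83 -> 55
Compare 61 with 55 -> 55

55


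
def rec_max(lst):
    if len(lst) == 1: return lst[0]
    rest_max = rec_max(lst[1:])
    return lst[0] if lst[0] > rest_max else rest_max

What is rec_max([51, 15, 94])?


rec_max([51, 15, 94]): compare 51 with rec_max([15, 94])
rec_max([15, 94]): compare 15 with rec_max([94])
rec_max([94]) = 94  (base case)
Compare 15 with 94 -> 94
Compare 51 with 94 -> 94

94


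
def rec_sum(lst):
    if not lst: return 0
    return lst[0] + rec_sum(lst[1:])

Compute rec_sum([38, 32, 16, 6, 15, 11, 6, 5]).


rec_sum([38, 32, 16, 6, 15, 11, 6, 5]) = 38 + rec_sum([32, 16, 6, 15, 11, 6, 5])
rec_sum([32, 16, 6, 15, 11, 6, 5]) = 32 + rec_sum([16, 6, 15, 11, 6, 5])
rec_sum([16, 6, 15, 11, 6, 5]) = 16 + rec_sum([6, 15, 11, 6, 5])
rec_sum([6, 15, 11, 6, 5]) = 6 + rec_sum([15, 11, 6, 5])
rec_sum([15, 11, 6, 5]) = 15 + rec_sum([11, 6, 5])
rec_sum([11, 6, 5]) = 11 + rec_sum([6, 5])
rec_sum([6, 5]) = 6 + rec_sum([5])
rec_sum([5]) = 5 + rec_sum([])
rec_sum([]) = 0  (base case)
Total: 38 + 32 + 16 + 6 + 15 + 11 + 6 + 5 + 0 = 129

129


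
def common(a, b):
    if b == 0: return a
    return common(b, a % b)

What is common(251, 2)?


common(251, 2) = common(2, 1)
common(2, 1) = common(1, 0)
common(1, 0) = 1  (base case)

1


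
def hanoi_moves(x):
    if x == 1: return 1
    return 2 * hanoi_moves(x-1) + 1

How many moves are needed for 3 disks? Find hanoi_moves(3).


hanoi_moves(3) = 2 * hanoi_moves(2) + 1
hanoi_moves(2) = 2 * hanoi_moves(1) + 1
hanoi_moves(1) = 1  (base case)
hanoi_moves(2) = 2 * 1 + 1 = 3
hanoi_moves(3) = 2 * 3 + 1 = 7

7


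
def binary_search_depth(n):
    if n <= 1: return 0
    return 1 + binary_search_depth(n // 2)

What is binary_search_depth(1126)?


1126 / 2 = 563
563 / 2 = 281
281 / 2 = 140
140 / 2 = 70
70 / 2 = 35
35 / 2 = 17
17 / 2 = 8
8 / 2 = 4
4 / 2 = 2
2 / 2 = 1
Reached 1 after 10 halvings

10


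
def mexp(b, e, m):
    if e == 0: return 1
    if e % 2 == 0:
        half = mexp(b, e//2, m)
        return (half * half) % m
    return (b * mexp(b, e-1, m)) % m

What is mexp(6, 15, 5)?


mexp(6, 15, 5): e is odd, compute mexp(6, 14, 5)
  mexp(6, 14, 5): e is even, compute mexp(6, 7, 5)
    mexp(6, 7, 5): e is odd, compute mexp(6, 6, 5)
      mexp(6, 6, 5): e is even, compute mexp(6, 3, 5)
        mexp(6, 3, 5): e is odd, compute mexp(6, 2, 5)
          mexp(6, 2, 5): e is even, compute mexp(6, 1, 5)
          mexp(6, 1, 5): e is odd, compute mexp(6, 0, 5)
          mexp(6, 0, 5) = 1
          (6 * 1) % 5 = 1
          half=1, (1*1) % 5 = 1
        (6 * 1) % 5 = 1
      half=1, (1*1) % 5 = 1
    (6 * 1) % 5 = 1
  half=1, (1*1) % 5 = 1
(6 * 1) % 5 = 1

1


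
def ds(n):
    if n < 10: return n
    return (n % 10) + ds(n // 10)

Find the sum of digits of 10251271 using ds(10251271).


ds(10251271) = 1 + ds(1025127)
ds(1025127) = 7 + ds(102512)
ds(102512) = 2 + ds(10251)
ds(10251) = 1 + ds(1025)
ds(1025) = 5 + ds(102)
ds(102) = 2 + ds(10)
ds(10) = 0 + ds(1)
ds(1) = 1  (base case)
Total: 1 + 7 + 2 + 1 + 5 + 2 + 0 + 1 = 19

19


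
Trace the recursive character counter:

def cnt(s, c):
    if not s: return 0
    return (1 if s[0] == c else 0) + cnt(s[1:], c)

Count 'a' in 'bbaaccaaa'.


s[0]='b' != 'a' -> 0
s[0]='b' != 'a' -> 0
s[0]='a' == 'a' -> 1
s[0]='a' == 'a' -> 1
s[0]='c' != 'a' -> 0
s[0]='c' != 'a' -> 0
s[0]='a' == 'a' -> 1
s[0]='a' == 'a' -> 1
s[0]='a' == 'a' -> 1
Sum: 0 + 0 + 1 + 1 + 0 + 0 + 1 + 1 + 1 = 5

5


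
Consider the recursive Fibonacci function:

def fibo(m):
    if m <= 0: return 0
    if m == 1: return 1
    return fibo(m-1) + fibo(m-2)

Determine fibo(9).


Computing fibo(9) bottom-up:
fibo(0) = 0
fibo(1) = 1
fibo(2) = fibo(1) + fibo(0) = 1 + 0 = 1
fibo(3) = fibo(2) + fibo(1) = 1 + 1 = 2
fibo(4) = fibo(3) + fibo(2) = 2 + 1 = 3
fibo(5) = fibo(4) + fibo(3) = 3 + 2 = 5
fibo(6) = fibo(5) + fibo(4) = 5 + 3 = 8
fibo(7) = fibo(6) + fibo(5) = 8 + 5 = 13
fibo(8) = fibo(7) + fibo(6) = 13 + 8 = 21
fibo(9) = fibo(8) + fibo(7) = 21 + 13 = 34

34


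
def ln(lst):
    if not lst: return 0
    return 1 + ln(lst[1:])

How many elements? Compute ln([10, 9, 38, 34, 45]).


ln([10, 9, 38, 34, 45]) = 1 + ln([9, 38, 34, 45])
ln([9, 38, 34, 45]) = 1 + ln([38, 34, 45])
ln([38, 34, 45]) = 1 + ln([34, 45])
ln([34, 45]) = 1 + ln([45])
ln([45]) = 1 + ln([])
ln([]) = 0  (base case)
Unwinding: 1 + 1 + 1 + 1 + 1 + 0 = 5

5


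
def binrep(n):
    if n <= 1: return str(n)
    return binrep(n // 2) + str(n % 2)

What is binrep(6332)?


binrep(6332) = binrep(3166) + '0'
binrep(3166) = binrep(1583) + '0'
binrep(1583) = binrep(791) + '1'
binrep(791) = binrep(395) + '1'
binrep(395) = binrep(197) + '1'
binrep(197) = binrep(98) + '1'
binrep(98) = binrep(49) + '0'
binrep(49) = binrep(24) + '1'
binrep(24) = binrep(12) + '0'
binrep(12) = binrep(6) + '0'
binrep(6) = binrep(3) + '0'
binrep(3) = binrep(1) + '1'
binrep(1) = '1'  (base case)
Concatenating: '1' + '1' + '0' + '0' + '0' + '1' + '0' + '1' + '1' + '1' + '1' + '0' + '0' = '1100010111100'

1100010111100


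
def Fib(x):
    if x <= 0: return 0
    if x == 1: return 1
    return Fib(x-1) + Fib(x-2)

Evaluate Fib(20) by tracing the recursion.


Computing Fib(20) bottom-up:
Fib(0) = 0
Fib(1) = 1
Fib(2) = Fib(1) + Fib(0) = 1 + 0 = 1
Fib(3) = Fib(2) + Fib(1) = 1 + 1 = 2
Fib(4) = Fib(3) + Fib(2) = 2 + 1 = 3
Fib(5) = Fib(4) + Fib(3) = 3 + 2 = 5
Fib(6) = Fib(5) + Fib(4) = 5 + 3 = 8
Fib(7) = Fib(6) + Fib(5) = 8 + 5 = 13
Fib(8) = Fib(7) + Fib(6) = 13 + 8 = 21
Fib(9) = Fib(8) + Fib(7) = 21 + 13 = 34
Fib(10) = Fib(9) + Fib(8) = 34 + 21 = 55
Fib(11) = Fib(10) + Fib(9) = 55 + 34 = 89
Fib(12) = Fib(11) + Fib(10) = 89 + 55 = 144
Fib(13) = Fib(12) + Fib(11) = 144 + 89 = 233
Fib(14) = Fib(13) + Fib(12) = 233 + 144 = 377
Fib(15) = Fib(14) + Fib(13) = 377 + 233 = 610
Fib(16) = Fib(15) + Fib(14) = 610 + 377 = 987
Fib(17) = Fib(16) + Fib(15) = 987 + 610 = 1597
Fib(18) = Fib(17) + Fib(16) = 1597 + 987 = 2584
Fib(19) = Fib(18) + Fib(17) = 2584 + 1597 = 4181
Fib(20) = Fib(19) + Fib(18) = 4181 + 2584 = 6765

6765


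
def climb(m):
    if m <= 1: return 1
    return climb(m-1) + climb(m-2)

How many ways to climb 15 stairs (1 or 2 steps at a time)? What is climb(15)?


Building up from base cases:
climb(0) = 1
climb(1) = 1
climb(2) = climb(1) + climb(0) = 1 + 1 = 2
climb(3) = climb(2) + climb(1) = 2 + 1 = 3
climb(4) = climb(3) + climb(2) = 3 + 2 = 5
climb(5) = climb(4) + climb(3) = 5 + 3 = 8
climb(6) = climb(5) + climb(4) = 8 + 5 = 13
climb(7) = climb(6) + climb(5) = 13 + 8 = 21
climb(8) = climb(7) + climb(6) = 21 + 13 = 34
climb(9) = climb(8) + climb(7) = 34 + 21 = 55
climb(10) = climb(9) + climb(8) = 55 + 34 = 89
climb(11) = climb(10) + climb(9) = 89 + 55 = 144
climb(12) = climb(11) + climb(10) = 144 + 89 = 233
climb(13) = climb(12) + climb(11) = 233 + 144 = 377
climb(14) = climb(13) + climb(12) = 377 + 233 = 610
climb(15) = climb(14) + climb(13) = 610 + 377 = 987

987


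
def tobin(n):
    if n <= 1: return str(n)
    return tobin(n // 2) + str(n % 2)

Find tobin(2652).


tobin(2652) = tobin(1326) + '0'
tobin(1326) = tobin(663) + '0'
tobin(663) = tobin(331) + '1'
tobin(331) = tobin(165) + '1'
tobin(165) = tobin(82) + '1'
tobin(82) = tobin(41) + '0'
tobin(41) = tobin(20) + '1'
tobin(20) = tobin(10) + '0'
tobin(10) = tobin(5) + '0'
tobin(5) = tobin(2) + '1'
tobin(2) = tobin(1) + '0'
tobin(1) = '1'  (base case)
Concatenating: '1' + '0' + '1' + '0' + '0' + '1' + '0' + '1' + '1' + '1' + '0' + '0' = '101001011100'

101001011100


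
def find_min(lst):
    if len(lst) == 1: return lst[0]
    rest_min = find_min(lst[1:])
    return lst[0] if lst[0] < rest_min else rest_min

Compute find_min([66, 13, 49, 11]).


find_min([66, 13, 49, 11]): compare 66 with find_min([13, 49, 11])
find_min([13, 49, 11]): compare 13 with find_min([49, 11])
find_min([49, 11]): compare 49 with find_min([11])
find_min([11]) = 11  (base case)
Compare 49 with 11 -> 11
Compare 13 with 11 -> 11
Compare 66 with 11 -> 11

11


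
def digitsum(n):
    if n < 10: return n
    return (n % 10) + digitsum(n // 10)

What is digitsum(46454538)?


digitsum(46454538) = 8 + digitsum(4645453)
digitsum(4645453) = 3 + digitsum(464545)
digitsum(464545) = 5 + digitsum(46454)
digitsum(46454) = 4 + digitsum(4645)
digitsum(4645) = 5 + digitsum(464)
digitsum(464) = 4 + digitsum(46)
digitsum(46) = 6 + digitsum(4)
digitsum(4) = 4  (base case)
Total: 8 + 3 + 5 + 4 + 5 + 4 + 6 + 4 = 39

39


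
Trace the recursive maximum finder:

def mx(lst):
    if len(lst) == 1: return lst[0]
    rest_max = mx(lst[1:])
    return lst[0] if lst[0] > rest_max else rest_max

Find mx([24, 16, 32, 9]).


mx([24, 16, 32, 9]): compare 24 with mx([16, 32, 9])
mx([16, 32, 9]): compare 16 with mx([32, 9])
mx([32, 9]): compare 32 with mx([9])
mx([9]) = 9  (base case)
Compare 32 with 9 -> 32
Compare 16 with 32 -> 32
Compare 24 with 32 -> 32

32


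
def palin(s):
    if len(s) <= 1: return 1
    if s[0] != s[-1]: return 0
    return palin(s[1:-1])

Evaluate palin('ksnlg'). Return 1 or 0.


palin('ksnlg'): s[0]='k' != s[-1]='g' -> return 0
Result: 0 (not a palindrome)

0


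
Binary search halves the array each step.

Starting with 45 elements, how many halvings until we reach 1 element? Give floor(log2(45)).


45 / 2 = 22
22 / 2 = 11
11 / 2 = 5
5 / 2 = 2
2 / 2 = 1
Reached 1 after 5 halvings

5


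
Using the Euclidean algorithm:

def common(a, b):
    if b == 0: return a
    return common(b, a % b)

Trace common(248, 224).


common(248, 224) = common(224, 24)
common(224, 24) = common(24, 8)
common(24, 8) = common(8, 0)
common(8, 0) = 8  (base case)

8


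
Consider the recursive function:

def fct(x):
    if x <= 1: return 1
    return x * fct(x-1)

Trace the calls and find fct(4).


fct(4)
= 4 * fct(3)
= 4 * 3 * fct(2)
= 4 * 3 * 2 * fct(1)
= 4 * 3 * 2 * 1
= 24

24


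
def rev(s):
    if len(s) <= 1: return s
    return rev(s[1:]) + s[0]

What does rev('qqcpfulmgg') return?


rev('qqcpfulmgg') = rev('qcpfulmgg') + 'q'
rev('qcpfulmgg') = rev('cpfulmgg') + 'q'
rev('cpfulmgg') = rev('pfulmgg') + 'c'
rev('pfulmgg') = rev('fulmgg') + 'p'
rev('fulmgg') = rev('ulmgg') + 'f'
rev('ulmgg') = rev('lmgg') + 'u'
rev('lmgg') = rev('mgg') + 'l'
rev('mgg') = rev('gg') + 'm'
rev('gg') = rev('g') + 'g'
rev('g') = 'g'  (base case)
Concatenating: 'g' + 'g' + 'm' + 'l' + 'u' + 'f' + 'p' + 'c' + 'q' + 'q' = 'ggmlufpcqq'

ggmlufpcqq


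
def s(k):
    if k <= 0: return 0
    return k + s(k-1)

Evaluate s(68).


s(68)
= 68 + 67 + 66 + 65 + 64 + 63 + 62 + 61 + 60 + 59 + 58 + 57 + 56 + 55 + 54 + 53 + 52 + 51 + 50 + 49 + 48 + 47 + 46 + 45 + 44 + 43 + 42 + 41 + 40 + 39 + 38 + 37 + 36 + 35 + 34 + 33 + 32 + 31 + 30 + 29 + 28 + 27 + 26 + 25 + 24 + 23 + 22 + 21 + 20 + 19 + 18 + 17 + 16 + 15 + 14 + 13 + 12 + 11 + 10 + 9 + 8 + 7 + 6 + 5 + 4 + 3 + 2 + 1 + s(0)
= 68 + 67 + 66 + 65 + 64 + 63 + 62 + 61 + 60 + 59 + 58 + 57 + 56 + 55 + 54 + 53 + 52 + 51 + 50 + 49 + 48 + 47 + 46 + 45 + 44 + 43 + 42 + 41 + 40 + 39 + 38 + 37 + 36 + 35 + 34 + 33 + 32 + 31 + 30 + 29 + 28 + 27 + 26 + 25 + 24 + 23 + 22 + 21 + 20 + 19 + 18 + 17 + 16 + 15 + 14 + 13 + 12 + 11 + 10 + 9 + 8 + 7 + 6 + 5 + 4 + 3 + 2 + 1 + 0
= 2346

2346


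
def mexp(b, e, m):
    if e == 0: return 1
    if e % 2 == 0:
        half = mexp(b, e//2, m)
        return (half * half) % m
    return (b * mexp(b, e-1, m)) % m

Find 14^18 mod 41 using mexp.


mexp(14, 18, 41): e is even, compute mexp(14, 9, 41)
  mexp(14, 9, 41): e is odd, compute mexp(14, 8, 41)
    mexp(14, 8, 41): e is even, compute mexp(14, 4, 41)
      mexp(14, 4, 41): e is even, compute mexp(14, 2, 41)
        mexp(14, 2, 41): e is even, compute mexp(14, 1, 41)
          mexp(14, 1, 41): e is odd, compute mexp(14, 0, 41)
          mexp(14, 0, 41) = 1
          (14 * 1) % 41 = 14
        half=14, (14*14) % 41 = 32
      half=32, (32*32) % 41 = 40
    half=40, (40*40) % 41 = 1
  (14 * 1) % 41 = 14
half=14, (14*14) % 41 = 32

32


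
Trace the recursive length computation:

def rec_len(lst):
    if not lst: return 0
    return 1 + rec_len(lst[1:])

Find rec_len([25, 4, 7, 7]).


rec_len([25, 4, 7, 7]) = 1 + rec_len([4, 7, 7])
rec_len([4, 7, 7]) = 1 + rec_len([7, 7])
rec_len([7, 7]) = 1 + rec_len([7])
rec_len([7]) = 1 + rec_len([])
rec_len([]) = 0  (base case)
Unwinding: 1 + 1 + 1 + 1 + 0 = 4

4


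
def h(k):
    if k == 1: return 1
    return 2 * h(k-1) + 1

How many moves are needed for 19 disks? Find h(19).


h(19) = 2 * h(18) + 1
h(18) = 2 * h(17) + 1
h(17) = 2 * h(16) + 1
h(16) = 2 * h(15) + 1
h(15) = 2 * h(14) + 1
h(14) = 2 * h(13) + 1
h(13) = 2 * h(12) + 1
h(12) = 2 * h(11) + 1
h(11) = 2 * h(10) + 1
h(10) = 2 * h(9) + 1
h(9) = 2 * h(8) + 1
h(8) = 2 * h(7) + 1
h(7) = 2 * h(6) + 1
h(6) = 2 * h(5) + 1
h(5) = 2 * h(4) + 1
h(4) = 2 * h(3) + 1
h(3) = 2 * h(2) + 1
h(2) = 2 * h(1) + 1
h(1) = 1  (base case)
h(2) = 2 * 1 + 1 = 3
h(3) = 2 * 3 + 1 = 7
h(4) = 2 * 7 + 1 = 15
h(5) = 2 * 15 + 1 = 31
h(6) = 2 * 31 + 1 = 63
h(7) = 2 * 63 + 1 = 127
h(8) = 2 * 127 + 1 = 255
h(9) = 2 * 255 + 1 = 511
h(10) = 2 * 511 + 1 = 1023
h(11) = 2 * 1023 + 1 = 2047
h(12) = 2 * 2047 + 1 = 4095
h(13) = 2 * 4095 + 1 = 8191
h(14) = 2 * 8191 + 1 = 16383
h(15) = 2 * 16383 + 1 = 32767
h(16) = 2 * 32767 + 1 = 65535
h(17) = 2 * 65535 + 1 = 131071
h(18) = 2 * 131071 + 1 = 262143
h(19) = 2 * 262143 + 1 = 524287

524287


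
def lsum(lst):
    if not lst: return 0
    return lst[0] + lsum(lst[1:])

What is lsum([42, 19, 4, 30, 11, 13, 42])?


lsum([42, 19, 4, 30, 11, 13, 42]) = 42 + lsum([19, 4, 30, 11, 13, 42])
lsum([19, 4, 30, 11, 13, 42]) = 19 + lsum([4, 30, 11, 13, 42])
lsum([4, 30, 11, 13, 42]) = 4 + lsum([30, 11, 13, 42])
lsum([30, 11, 13, 42]) = 30 + lsum([11, 13, 42])
lsum([11, 13, 42]) = 11 + lsum([13, 42])
lsum([13, 42]) = 13 + lsum([42])
lsum([42]) = 42 + lsum([])
lsum([]) = 0  (base case)
Total: 42 + 19 + 4 + 30 + 11 + 13 + 42 + 0 = 161

161


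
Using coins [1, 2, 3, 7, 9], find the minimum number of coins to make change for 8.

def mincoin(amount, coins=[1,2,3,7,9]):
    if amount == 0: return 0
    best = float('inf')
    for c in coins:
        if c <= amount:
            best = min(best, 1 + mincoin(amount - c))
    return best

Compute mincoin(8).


Building up with DP:
mincoin(0) = 0
mincoin(1) = min(1+mincoin(0)=1+0=1) = 1
mincoin(2) = min(1+mincoin(1)=1+1=2, 1+mincoin(0)=1+0=1) = 1
mincoin(3) = min(1+mincoin(2)=1+1=2, 1+mincoin(1)=1+1=2, 1+mincoin(0)=1+0=1) = 1
mincoin(4) = min(1+mincoin(3)=1+1=2, 1+mincoin(2)=1+1=2, 1+mincoin(1)=1+1=2) = 2
mincoin(5) = min(1+mincoin(4)=1+2=3, 1+mincoin(3)=1+1=2, 1+mincoin(2)=1+1=2) = 2
mincoin(6) = min(1+mincoin(5)=1+2=3, 1+mincoin(4)=1+2=3, 1+mincoin(3)=1+1=2) = 2
mincoin(7) = min(1+mincoin(6)=1+2=3, 1+mincoin(5)=1+2=3, 1+mincoin(4)=1+2=3, 1+mincoin(0)=1+0=1) = 1
mincoin(8) = min(1+mincoin(7)=1+1=2, 1+mincoin(6)=1+2=3, 1+mincoin(5)=1+2=3, 1+mincoin(1)=1+1=2) = 2

2


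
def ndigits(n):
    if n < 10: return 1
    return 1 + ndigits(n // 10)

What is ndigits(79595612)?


ndigits(79595612) = 1 + ndigits(7959561)
ndigits(7959561) = 1 + ndigits(795956)
ndigits(795956) = 1 + ndigits(79595)
ndigits(79595) = 1 + ndigits(7959)
ndigits(7959) = 1 + ndigits(795)
ndigits(795) = 1 + ndigits(79)
ndigits(79) = 1 + ndigits(7)
ndigits(7) = 1  (base case: 7 < 10)
Unwinding: 1 + 1 + 1 + 1 + 1 + 1 + 1 + 1 = 8

8


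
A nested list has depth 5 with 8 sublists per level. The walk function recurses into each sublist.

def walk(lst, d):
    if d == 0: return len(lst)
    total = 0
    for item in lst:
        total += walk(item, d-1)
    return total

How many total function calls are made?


At depth 0 (root): 1 call
At depth 1: each of 1 parents calls walk on 8 children = 8 calls
At depth 2: each of 8 parents calls walk on 8 children = 64 calls
At depth 3: each of 64 parents calls walk on 8 children = 512 calls
At depth 4: each of 512 parents calls walk on 8 children = 4096 calls
At depth 5: each of 4096 parents calls walk on 8 children = 32768 calls
Total: 1 + 8 + 64 + 512 + 4096 + 32768 = 37449

37449


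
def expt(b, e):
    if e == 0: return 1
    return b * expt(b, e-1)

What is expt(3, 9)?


expt(3, 9)
= 3 * expt(3, 8)
= 3 * 3 * expt(3, 7)
= 3 * 3 * 3 * expt(3, 6)
= 3 * 3 * 3 * 3 * expt(3, 5)
= 3 * 3 * 3 * 3 * 3 * expt(3, 4)
= 3 * 3 * 3 * 3 * 3 * 3 * expt(3, 3)
= 3 * 3 * 3 * 3 * 3 * 3 * 3 * expt(3, 2)
= 3 * 3 * 3 * 3 * 3 * 3 * 3 * 3 * expt(3, 1)
= 3 * 3 * 3 * 3 * 3 * 3 * 3 * 3 * 3 * expt(3, 0)
= 3 * 3 * 3 * 3 * 3 * 3 * 3 * 3 * 3 * 1
= 19683

19683


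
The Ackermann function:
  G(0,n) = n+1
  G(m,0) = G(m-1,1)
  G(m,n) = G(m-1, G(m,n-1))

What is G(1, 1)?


G(1, 1) = G(0, G(1, 0))
  G(1, 0) = G(0, 1)
    G(0, 1) = 2
  = G(0, 2)
  G(0, 2) = 3
Result: G(1, 1) = 3

3


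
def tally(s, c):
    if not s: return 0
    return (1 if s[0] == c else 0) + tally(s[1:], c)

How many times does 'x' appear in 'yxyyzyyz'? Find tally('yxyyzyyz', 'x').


s[0]='y' != 'x' -> 0
s[0]='x' == 'x' -> 1
s[0]='y' != 'x' -> 0
s[0]='y' != 'x' -> 0
s[0]='z' != 'x' -> 0
s[0]='y' != 'x' -> 0
s[0]='y' != 'x' -> 0
s[0]='z' != 'x' -> 0
Sum: 0 + 1 + 0 + 0 + 0 + 0 + 0 + 0 = 1

1


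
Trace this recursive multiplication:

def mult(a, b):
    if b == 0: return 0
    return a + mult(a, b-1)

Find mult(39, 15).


mult(39, 15) = 39 + mult(39, 14)
mult(39, 14) = 39 + mult(39, 13)
mult(39, 13) = 39 + mult(39, 12)
mult(39, 12) = 39 + mult(39, 11)
mult(39, 11) = 39 + mult(39, 10)
mult(39, 10) = 39 + mult(39, 9)
mult(39, 9) = 39 + mult(39, 8)
mult(39, 8) = 39 + mult(39, 7)
mult(39, 7) = 39 + mult(39, 6)
mult(39, 6) = 39 + mult(39, 5)
mult(39, 5) = 39 + mult(39, 4)
mult(39, 4) = 39 + mult(39, 3)
mult(39, 3) = 39 + mult(39, 2)
mult(39, 2) = 39 + mult(39, 1)
mult(39, 1) = 39 + mult(39, 0)
mult(39, 0) = 0  (base case)
Total: 39 + 39 + 39 + 39 + 39 + 39 + 39 + 39 + 39 + 39 + 39 + 39 + 39 + 39 + 39 + 0 = 585

585


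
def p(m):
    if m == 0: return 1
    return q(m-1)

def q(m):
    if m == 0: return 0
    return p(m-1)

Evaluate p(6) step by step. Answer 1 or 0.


p(6) = q(5)
q(5) = p(4)
p(4) = q(3)
q(3) = p(2)
p(2) = q(1)
q(1) = p(0)
p(0) = 1  (base case)
Result: 1

1


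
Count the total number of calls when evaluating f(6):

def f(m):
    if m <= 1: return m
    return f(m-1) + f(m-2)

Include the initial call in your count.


Let C(n) = total calls for f(n)
C(0) = 1, C(1) = 1
C(2) = 1 + C(1) + C(0) = 1 + 1 + 1 = 3
C(3) = 1 + C(2) + C(1) = 1 + 3 + 1 = 5
C(4) = 1 + C(3) + C(2) = 1 + 5 + 3 = 9
C(5) = 1 + C(4) + C(3) = 1 + 9 + 5 = 15
C(6) = 1 + C(5) + C(4) = 1 + 15 + 9 = 25

25


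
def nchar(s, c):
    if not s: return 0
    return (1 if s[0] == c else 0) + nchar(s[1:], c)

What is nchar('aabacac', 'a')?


s[0]='a' == 'a' -> 1
s[0]='a' == 'a' -> 1
s[0]='b' != 'a' -> 0
s[0]='a' == 'a' -> 1
s[0]='c' != 'a' -> 0
s[0]='a' == 'a' -> 1
s[0]='c' != 'a' -> 0
Sum: 1 + 1 + 0 + 1 + 0 + 1 + 0 = 4

4


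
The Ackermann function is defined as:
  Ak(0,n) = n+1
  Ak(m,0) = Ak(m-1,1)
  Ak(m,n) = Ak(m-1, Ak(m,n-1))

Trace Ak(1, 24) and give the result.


Ak(1, 24) = Ak(0, Ak(1, 23))
  Ak(1, 23) = Ak(0, Ak(1, 22))
    Ak(1, 22) = Ak(0, Ak(1, 21))
      Ak(1, 21) = Ak(0, Ak(1, 20))
        Ak(1, 20) = Ak(0, Ak(1, 19))
          Ak(1, 19) = Ak(0, Ak(1, 18))
          Ak(1, 18) = Ak(0, Ak(1, 17))
          Ak(1, 17) = Ak(0, Ak(1, 16))
          Ak(1, 16) = Ak(0, Ak(1, 15))
          Ak(1, 15) = Ak(0, Ak(1, 14))
          Ak(1, 14) = Ak(0, Ak(1, 13))
          Ak(1, 13) = Ak(0, Ak(1, 12))
          Ak(1, 12) = Ak(0, Ak(1, 11))
          Ak(1, 11) = Ak(0, Ak(1, 10))
          Ak(1, 10) = Ak(0, Ak(1, 9))
          Ak(1, 9) = Ak(0, Ak(1, 8))
          Ak(1, 8) = Ak(0, Ak(1, 7))
          Ak(1, 7) = Ak(0, Ak(1, 6))
          Ak(1, 6) = Ak(0, Ak(1, 5))
          Ak(1, 5) = Ak(0, Ak(1, 4))
          Ak(1, 4) = Ak(0, Ak(1, 3))
          Ak(1, 3) = Ak(0, Ak(1, 2))
          Ak(1, 2) = Ak(0, Ak(1, 1))
          Ak(1, 1) = Ak(0, Ak(1, 0))
          Ak(1, 0) = Ak(0, 1)
... (trace truncated)
Result: Ak(1, 24) = 26

26


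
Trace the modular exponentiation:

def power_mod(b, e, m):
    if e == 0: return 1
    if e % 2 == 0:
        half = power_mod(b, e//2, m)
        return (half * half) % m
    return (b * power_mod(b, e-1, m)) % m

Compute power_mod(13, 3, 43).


power_mod(13, 3, 43): e is odd, compute power_mod(13, 2, 43)
  power_mod(13, 2, 43): e is even, compute power_mod(13, 1, 43)
    power_mod(13, 1, 43): e is odd, compute power_mod(13, 0, 43)
      power_mod(13, 0, 43) = 1
    (13 * 1) % 43 = 13
  half=13, (13*13) % 43 = 40
(13 * 40) % 43 = 4

4


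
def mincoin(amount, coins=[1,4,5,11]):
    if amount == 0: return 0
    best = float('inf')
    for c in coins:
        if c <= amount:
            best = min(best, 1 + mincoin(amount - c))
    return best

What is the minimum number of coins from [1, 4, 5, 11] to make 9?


Building up with DP:
mincoin(0) = 0
mincoin(1) = min(1+mincoin(0)=1+0=1) = 1
mincoin(2) = min(1+mincoin(1)=1+1=2) = 2
mincoin(3) = min(1+mincoin(2)=1+2=3) = 3
mincoin(4) = min(1+mincoin(3)=1+3=4, 1+mincoin(0)=1+0=1) = 1
mincoin(5) = min(1+mincoin(4)=1+1=2, 1+mincoin(1)=1+1=2, 1+mincoin(0)=1+0=1) = 1
mincoin(6) = min(1+mincoin(5)=1+1=2, 1+mincoin(2)=1+2=3, 1+mincoin(1)=1+1=2) = 2
mincoin(7) = min(1+mincoin(6)=1+2=3, 1+mincoin(3)=1+3=4, 1+mincoin(2)=1+2=3) = 3
mincoin(8) = min(1+mincoin(7)=1+3=4, 1+mincoin(4)=1+1=2, 1+mincoin(3)=1+3=4) = 2
mincoin(9) = min(1+mincoin(8)=1+2=3, 1+mincoin(5)=1+1=2, 1+mincoin(4)=1+1=2) = 2

2


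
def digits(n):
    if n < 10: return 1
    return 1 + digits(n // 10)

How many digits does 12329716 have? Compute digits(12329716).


digits(12329716) = 1 + digits(1232971)
digits(1232971) = 1 + digits(123297)
digits(123297) = 1 + digits(12329)
digits(12329) = 1 + digits(1232)
digits(1232) = 1 + digits(123)
digits(123) = 1 + digits(12)
digits(12) = 1 + digits(1)
digits(1) = 1  (base case: 1 < 10)
Unwinding: 1 + 1 + 1 + 1 + 1 + 1 + 1 + 1 = 8

8


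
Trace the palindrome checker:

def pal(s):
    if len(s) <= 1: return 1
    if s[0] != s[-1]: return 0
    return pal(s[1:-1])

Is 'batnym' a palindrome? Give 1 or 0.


pal('batnym'): s[0]='b' != s[-1]='m' -> return 0
Result: 0 (not a palindrome)

0


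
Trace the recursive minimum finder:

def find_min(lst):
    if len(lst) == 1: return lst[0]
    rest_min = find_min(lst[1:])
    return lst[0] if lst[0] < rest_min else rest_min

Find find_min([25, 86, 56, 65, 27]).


find_min([25, 86, 56, 65, 27]): compare 25 with find_min([86, 56, 65, 27])
find_min([86, 56, 65, 27]): compare 86 with find_min([56, 65, 27])
find_min([56, 65, 27]): compare 56 with find_min([65, 27])
find_min([65, 27]): compare 65 with find_min([27])
find_min([27]) = 27  (base case)
Compare 65 with 27 -> 27
Compare 56 with 27 -> 27
Compare 86 with 27 -> 27
Compare 25 with 27 -> 25

25


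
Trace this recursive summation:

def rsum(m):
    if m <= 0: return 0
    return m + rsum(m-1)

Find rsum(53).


rsum(53)
= 53 + 52 + 51 + 50 + 49 + 48 + 47 + 46 + 45 + 44 + 43 + 42 + 41 + 40 + 39 + 38 + 37 + 36 + 35 + 34 + 33 + 32 + 31 + 30 + 29 + 28 + 27 + 26 + 25 + 24 + 23 + 22 + 21 + 20 + 19 + 18 + 17 + 16 + 15 + 14 + 13 + 12 + 11 + 10 + 9 + 8 + 7 + 6 + 5 + 4 + 3 + 2 + 1 + rsum(0)
= 53 + 52 + 51 + 50 + 49 + 48 + 47 + 46 + 45 + 44 + 43 + 42 + 41 + 40 + 39 + 38 + 37 + 36 + 35 + 34 + 33 + 32 + 31 + 30 + 29 + 28 + 27 + 26 + 25 + 24 + 23 + 22 + 21 + 20 + 19 + 18 + 17 + 16 + 15 + 14 + 13 + 12 + 11 + 10 + 9 + 8 + 7 + 6 + 5 + 4 + 3 + 2 + 1 + 0
= 1431

1431


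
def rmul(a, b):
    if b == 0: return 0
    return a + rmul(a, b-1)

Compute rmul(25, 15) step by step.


rmul(25, 15) = 25 + rmul(25, 14)
rmul(25, 14) = 25 + rmul(25, 13)
rmul(25, 13) = 25 + rmul(25, 12)
rmul(25, 12) = 25 + rmul(25, 11)
rmul(25, 11) = 25 + rmul(25, 10)
rmul(25, 10) = 25 + rmul(25, 9)
rmul(25, 9) = 25 + rmul(25, 8)
rmul(25, 8) = 25 + rmul(25, 7)
rmul(25, 7) = 25 + rmul(25, 6)
rmul(25, 6) = 25 + rmul(25, 5)
rmul(25, 5) = 25 + rmul(25, 4)
rmul(25, 4) = 25 + rmul(25, 3)
rmul(25, 3) = 25 + rmul(25, 2)
rmul(25, 2) = 25 + rmul(25, 1)
rmul(25, 1) = 25 + rmul(25, 0)
rmul(25, 0) = 0  (base case)
Total: 25 + 25 + 25 + 25 + 25 + 25 + 25 + 25 + 25 + 25 + 25 + 25 + 25 + 25 + 25 + 0 = 375

375


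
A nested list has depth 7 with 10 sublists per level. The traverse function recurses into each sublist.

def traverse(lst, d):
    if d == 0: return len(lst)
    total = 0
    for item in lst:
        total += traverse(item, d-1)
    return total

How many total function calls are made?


At depth 0 (root): 1 call
At depth 1: each of 1 parents calls traverse on 10 children = 10 calls
At depth 2: each of 10 parents calls traverse on 10 children = 100 calls
At depth 3: each of 100 parents calls traverse on 10 children = 1000 calls
At depth 4: each of 1000 parents calls traverse on 10 children = 10000 calls
At depth 5: each of 10000 parents calls traverse on 10 children = 100000 calls
At depth 6: each of 100000 parents calls traverse on 10 children = 1000000 calls
At depth 7: each of 1000000 parents calls traverse on 10 children = 10000000 calls
Total: 1 + 10 + 100 + 1000 + 10000 + 100000 + 1000000 + 10000000 = 11111111

11111111


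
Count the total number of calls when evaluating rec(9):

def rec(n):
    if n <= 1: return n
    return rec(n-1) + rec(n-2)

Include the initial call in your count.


Let C(n) = total calls for rec(n)
C(0) = 1, C(1) = 1
C(2) = 1 + C(1) + C(0) = 1 + 1 + 1 = 3
C(3) = 1 + C(2) + C(1) = 1 + 3 + 1 = 5
C(4) = 1 + C(3) + C(2) = 1 + 5 + 3 = 9
C(5) = 1 + C(4) + C(3) = 1 + 9 + 5 = 15
C(6) = 1 + C(5) + C(4) = 1 + 15 + 9 = 25
C(7) = 1 + C(6) + C(5) = 1 + 25 + 15 = 41
C(8) = 1 + C(7) + C(6) = 1 + 41 + 25 = 67
C(9) = 1 + C(8) + C(7) = 1 + 67 + 41 = 109

109


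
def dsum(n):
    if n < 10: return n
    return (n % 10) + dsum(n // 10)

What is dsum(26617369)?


dsum(26617369) = 9 + dsum(2661736)
dsum(2661736) = 6 + dsum(266173)
dsum(266173) = 3 + dsum(26617)
dsum(26617) = 7 + dsum(2661)
dsum(2661) = 1 + dsum(266)
dsum(266) = 6 + dsum(26)
dsum(26) = 6 + dsum(2)
dsum(2) = 2  (base case)
Total: 9 + 6 + 3 + 7 + 1 + 6 + 6 + 2 = 40

40


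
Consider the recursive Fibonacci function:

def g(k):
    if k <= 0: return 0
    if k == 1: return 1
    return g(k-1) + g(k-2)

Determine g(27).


Computing g(27) bottom-up:
g(0) = 0
g(1) = 1
g(2) = g(1) + g(0) = 1 + 0 = 1
g(3) = g(2) + g(1) = 1 + 1 = 2
g(4) = g(3) + g(2) = 2 + 1 = 3
g(5) = g(4) + g(3) = 3 + 2 = 5
g(6) = g(5) + g(4) = 5 + 3 = 8
g(7) = g(6) + g(5) = 8 + 5 = 13
g(8) = g(7) + g(6) = 13 + 8 = 21
g(9) = g(8) + g(7) = 21 + 13 = 34
g(10) = g(9) + g(8) = 34 + 21 = 55
g(11) = g(10) + g(9) = 55 + 34 = 89
g(12) = g(11) + g(10) = 89 + 55 = 144
g(13) = g(12) + g(11) = 144 + 89 = 233
g(14) = g(13) + g(12) = 233 + 144 = 377
g(15) = g(14) + g(13) = 377 + 233 = 610
g(16) = g(15) + g(14) = 610 + 377 = 987
g(17) = g(16) + g(15) = 987 + 610 = 1597
g(18) = g(17) + g(16) = 1597 + 987 = 2584
g(19) = g(18) + g(17) = 2584 + 1597 = 4181
g(20) = g(19) + g(18) = 4181 + 2584 = 6765
g(21) = g(20) + g(19) = 6765 + 4181 = 10946
g(22) = g(21) + g(20) = 10946 + 6765 = 17711
g(23) = g(22) + g(21) = 17711 + 10946 = 28657
g(24) = g(23) + g(22) = 28657 + 17711 = 46368
g(25) = g(24) + g(23) = 46368 + 28657 = 75025
g(26) = g(25) + g(24) = 75025 + 46368 = 121393
g(27) = g(26) + g(25) = 121393 + 75025 = 196418

196418


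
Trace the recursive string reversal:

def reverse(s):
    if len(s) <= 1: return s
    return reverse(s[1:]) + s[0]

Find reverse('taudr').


reverse('taudr') = reverse('audr') + 't'
reverse('audr') = reverse('udr') + 'a'
reverse('udr') = reverse('dr') + 'u'
reverse('dr') = reverse('r') + 'd'
reverse('r') = 'r'  (base case)
Concatenating: 'r' + 'd' + 'u' + 'a' + 't' = 'rduat'

rduat


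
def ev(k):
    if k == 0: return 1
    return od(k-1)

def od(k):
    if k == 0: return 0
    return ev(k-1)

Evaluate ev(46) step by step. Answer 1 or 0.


ev(46) = od(45)
od(45) = ev(44)
ev(44) = od(43)
od(43) = ev(42)
ev(42) = od(41)
od(41) = ev(40)
ev(40) = od(39)
od(39) = ev(38)
ev(38) = od(37)
od(37) = ev(36)
ev(36) = od(35)
od(35) = ev(34)
ev(34) = od(33)
od(33) = ev(32)
ev(32) = od(31)
od(31) = ev(30)
ev(30) = od(29)
od(29) = ev(28)
ev(28) = od(27)
od(27) = ev(26)
ev(26) = od(25)
od(25) = ev(24)
ev(24) = od(23)
od(23) = ev(22)
ev(22) = od(21)
od(21) = ev(20)
ev(20) = od(19)
od(19) = ev(18)
ev(18) = od(17)
od(17) = ev(16)
ev(16) = od(15)
od(15) = ev(14)
ev(14) = od(13)
od(13) = ev(12)
ev(12) = od(11)
od(11) = ev(10)
ev(10) = od(9)
od(9) = ev(8)
ev(8) = od(7)
od(7) = ev(6)
ev(6) = od(5)
od(5) = ev(4)
ev(4) = od(3)
od(3) = ev(2)
ev(2) = od(1)
od(1) = ev(0)
ev(0) = 1  (base case)
Result: 1

1


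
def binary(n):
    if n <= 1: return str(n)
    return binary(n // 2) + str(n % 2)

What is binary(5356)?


binary(5356) = binary(2678) + '0'
binary(2678) = binary(1339) + '0'
binary(1339) = binary(669) + '1'
binary(669) = binary(334) + '1'
binary(334) = binary(167) + '0'
binary(167) = binary(83) + '1'
binary(83) = binary(41) + '1'
binary(41) = binary(20) + '1'
binary(20) = binary(10) + '0'
binary(10) = binary(5) + '0'
binary(5) = binary(2) + '1'
binary(2) = binary(1) + '0'
binary(1) = '1'  (base case)
Concatenating: '1' + '0' + '1' + '0' + '0' + '1' + '1' + '1' + '0' + '1' + '1' + '0' + '0' = '1010011101100'

1010011101100


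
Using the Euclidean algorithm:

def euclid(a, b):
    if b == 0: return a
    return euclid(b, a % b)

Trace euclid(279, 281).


euclid(279, 281) = euclid(281, 279)
euclid(281, 279) = euclid(279, 2)
euclid(279, 2) = euclid(2, 1)
euclid(2, 1) = euclid(1, 0)
euclid(1, 0) = 1  (base case)

1


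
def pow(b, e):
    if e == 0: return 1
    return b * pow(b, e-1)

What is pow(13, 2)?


pow(13, 2)
= 13 * pow(13, 1)
= 13 * 13 * pow(13, 0)
= 13 * 13 * 1
= 169

169


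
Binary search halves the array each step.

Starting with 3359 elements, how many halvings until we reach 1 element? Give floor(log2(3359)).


3359 / 2 = 1679
1679 / 2 = 839
839 / 2 = 419
419 / 2 = 209
209 / 2 = 104
104 / 2 = 52
52 / 2 = 26
26 / 2 = 13
13 / 2 = 6
6 / 2 = 3
3 / 2 = 1
Reached 1 after 11 halvings

11


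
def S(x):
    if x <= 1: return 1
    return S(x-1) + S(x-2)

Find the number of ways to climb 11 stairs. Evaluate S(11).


Building up from base cases:
S(0) = 1
S(1) = 1
S(2) = S(1) + S(0) = 1 + 1 = 2
S(3) = S(2) + S(1) = 2 + 1 = 3
S(4) = S(3) + S(2) = 3 + 2 = 5
S(5) = S(4) + S(3) = 5 + 3 = 8
S(6) = S(5) + S(4) = 8 + 5 = 13
S(7) = S(6) + S(5) = 13 + 8 = 21
S(8) = S(7) + S(6) = 21 + 13 = 34
S(9) = S(8) + S(7) = 34 + 21 = 55
S(10) = S(9) + S(8) = 55 + 34 = 89
S(11) = S(10) + S(9) = 89 + 55 = 144

144


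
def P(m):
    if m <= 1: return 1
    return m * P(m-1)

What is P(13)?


P(13)
= 13 * P(12)
= 13 * 12 * P(11)
= 13 * 12 * 11 * P(10)
= 13 * 12 * 11 * 10 * P(9)
= 13 * 12 * 11 * 10 * 9 * P(8)
= 13 * 12 * 11 * 10 * 9 * 8 * P(7)
= 13 * 12 * 11 * 10 * 9 * 8 * 7 * P(6)
= 13 * 12 * 11 * 10 * 9 * 8 * 7 * 6 * P(5)
= 13 * 12 * 11 * 10 * 9 * 8 * 7 * 6 * 5 * P(4)
= 13 * 12 * 11 * 10 * 9 * 8 * 7 * 6 * 5 * 4 * P(3)
= 13 * 12 * 11 * 10 * 9 * 8 * 7 * 6 * 5 * 4 * 3 * P(2)
= 13 * 12 * 11 * 10 * 9 * 8 * 7 * 6 * 5 * 4 * 3 * 2 * P(1)
= 13 * 12 * 11 * 10 * 9 * 8 * 7 * 6 * 5 * 4 * 3 * 2 * 1
= 6227020800

6227020800


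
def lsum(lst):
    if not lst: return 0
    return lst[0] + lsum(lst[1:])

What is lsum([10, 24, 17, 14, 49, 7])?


lsum([10, 24, 17, 14, 49, 7]) = 10 + lsum([24, 17, 14, 49, 7])
lsum([24, 17, 14, 49, 7]) = 24 + lsum([17, 14, 49, 7])
lsum([17, 14, 49, 7]) = 17 + lsum([14, 49, 7])
lsum([14, 49, 7]) = 14 + lsum([49, 7])
lsum([49, 7]) = 49 + lsum([7])
lsum([7]) = 7 + lsum([])
lsum([]) = 0  (base case)
Total: 10 + 24 + 17 + 14 + 49 + 7 + 0 = 121

121


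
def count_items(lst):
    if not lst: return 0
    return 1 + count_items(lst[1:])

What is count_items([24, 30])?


count_items([24, 30]) = 1 + count_items([30])
count_items([30]) = 1 + count_items([])
count_items([]) = 0  (base case)
Unwinding: 1 + 1 + 0 = 2

2


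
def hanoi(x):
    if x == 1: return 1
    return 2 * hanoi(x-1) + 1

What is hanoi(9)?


hanoi(9) = 2 * hanoi(8) + 1
hanoi(8) = 2 * hanoi(7) + 1
hanoi(7) = 2 * hanoi(6) + 1
hanoi(6) = 2 * hanoi(5) + 1
hanoi(5) = 2 * hanoi(4) + 1
hanoi(4) = 2 * hanoi(3) + 1
hanoi(3) = 2 * hanoi(2) + 1
hanoi(2) = 2 * hanoi(1) + 1
hanoi(1) = 1  (base case)
hanoi(2) = 2 * 1 + 1 = 3
hanoi(3) = 2 * 3 + 1 = 7
hanoi(4) = 2 * 7 + 1 = 15
hanoi(5) = 2 * 15 + 1 = 31
hanoi(6) = 2 * 31 + 1 = 63
hanoi(7) = 2 * 63 + 1 = 127
hanoi(8) = 2 * 127 + 1 = 255
hanoi(9) = 2 * 255 + 1 = 511

511


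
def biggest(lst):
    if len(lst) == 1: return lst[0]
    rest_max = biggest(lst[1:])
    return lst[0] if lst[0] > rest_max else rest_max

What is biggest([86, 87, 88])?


biggest([86, 87, 88]): compare 86 with biggest([87, 88])
biggest([87, 88]): compare 87 with biggest([88])
biggest([88]) = 88  (base case)
Compare 87 with 88 -> 88
Compare 86 with 88 -> 88

88


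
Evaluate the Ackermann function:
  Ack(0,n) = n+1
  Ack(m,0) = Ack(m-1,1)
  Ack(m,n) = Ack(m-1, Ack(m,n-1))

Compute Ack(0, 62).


Ack(0, 62) = 63
Result: Ack(0, 62) = 63

63


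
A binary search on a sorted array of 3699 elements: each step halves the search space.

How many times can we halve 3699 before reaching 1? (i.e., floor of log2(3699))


3699 / 2 = 1849
1849 / 2 = 924
924 / 2 = 462
462 / 2 = 231
231 / 2 = 115
115 / 2 = 57
57 / 2 = 28
28 / 2 = 14
14 / 2 = 7
7 / 2 = 3
3 / 2 = 1
Reached 1 after 11 halvings

11


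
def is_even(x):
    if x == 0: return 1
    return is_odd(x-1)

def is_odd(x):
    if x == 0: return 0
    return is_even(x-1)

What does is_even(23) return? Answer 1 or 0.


is_even(23) = is_odd(22)
is_odd(22) = is_even(21)
is_even(21) = is_odd(20)
is_odd(20) = is_even(19)
is_even(19) = is_odd(18)
is_odd(18) = is_even(17)
is_even(17) = is_odd(16)
is_odd(16) = is_even(15)
is_even(15) = is_odd(14)
is_odd(14) = is_even(13)
is_even(13) = is_odd(12)
is_odd(12) = is_even(11)
is_even(11) = is_odd(10)
is_odd(10) = is_even(9)
is_even(9) = is_odd(8)
is_odd(8) = is_even(7)
is_even(7) = is_odd(6)
is_odd(6) = is_even(5)
is_even(5) = is_odd(4)
is_odd(4) = is_even(3)
is_even(3) = is_odd(2)
is_odd(2) = is_even(1)
is_even(1) = is_odd(0)
is_odd(0) = 0  (base case)
Result: 0

0


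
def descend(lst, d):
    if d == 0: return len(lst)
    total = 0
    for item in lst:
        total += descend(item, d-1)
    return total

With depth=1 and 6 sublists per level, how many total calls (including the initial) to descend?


At depth 0 (root): 1 call
At depth 1: each of 1 parents calls descend on 6 children = 6 calls
Total: 1 + 6 = 7

7


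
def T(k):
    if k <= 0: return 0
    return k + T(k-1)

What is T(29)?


T(29)
= 29 + 28 + 27 + 26 + 25 + 24 + 23 + 22 + 21 + 20 + 19 + 18 + 17 + 16 + 15 + 14 + 13 + 12 + 11 + 10 + 9 + 8 + 7 + 6 + 5 + 4 + 3 + 2 + 1 + T(0)
= 29 + 28 + 27 + 26 + 25 + 24 + 23 + 22 + 21 + 20 + 19 + 18 + 17 + 16 + 15 + 14 + 13 + 12 + 11 + 10 + 9 + 8 + 7 + 6 + 5 + 4 + 3 + 2 + 1 + 0
= 435

435


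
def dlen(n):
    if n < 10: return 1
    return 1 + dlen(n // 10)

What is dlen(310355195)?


dlen(310355195) = 1 + dlen(31035519)
dlen(31035519) = 1 + dlen(3103551)
dlen(3103551) = 1 + dlen(310355)
dlen(310355) = 1 + dlen(31035)
dlen(31035) = 1 + dlen(3103)
dlen(3103) = 1 + dlen(310)
dlen(310) = 1 + dlen(31)
dlen(31) = 1 + dlen(3)
dlen(3) = 1  (base case: 3 < 10)
Unwinding: 1 + 1 + 1 + 1 + 1 + 1 + 1 + 1 + 1 = 9

9


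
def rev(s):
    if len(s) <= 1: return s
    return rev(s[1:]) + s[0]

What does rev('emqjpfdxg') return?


rev('emqjpfdxg') = rev('mqjpfdxg') + 'e'
rev('mqjpfdxg') = rev('qjpfdxg') + 'm'
rev('qjpfdxg') = rev('jpfdxg') + 'q'
rev('jpfdxg') = rev('pfdxg') + 'j'
rev('pfdxg') = rev('fdxg') + 'p'
rev('fdxg') = rev('dxg') + 'f'
rev('dxg') = rev('xg') + 'd'
rev('xg') = rev('g') + 'x'
rev('g') = 'g'  (base case)
Concatenating: 'g' + 'x' + 'd' + 'f' + 'p' + 'j' + 'q' + 'm' + 'e' = 'gxdfpjqme'

gxdfpjqme


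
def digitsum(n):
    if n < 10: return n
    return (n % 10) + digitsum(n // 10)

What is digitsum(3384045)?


digitsum(3384045) = 5 + digitsum(338404)
digitsum(338404) = 4 + digitsum(33840)
digitsum(33840) = 0 + digitsum(3384)
digitsum(3384) = 4 + digitsum(338)
digitsum(338) = 8 + digitsum(33)
digitsum(33) = 3 + digitsum(3)
digitsum(3) = 3  (base case)
Total: 5 + 4 + 0 + 4 + 8 + 3 + 3 = 27

27


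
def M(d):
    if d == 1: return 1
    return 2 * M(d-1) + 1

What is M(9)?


M(9) = 2 * M(8) + 1
M(8) = 2 * M(7) + 1
M(7) = 2 * M(6) + 1
M(6) = 2 * M(5) + 1
M(5) = 2 * M(4) + 1
M(4) = 2 * M(3) + 1
M(3) = 2 * M(2) + 1
M(2) = 2 * M(1) + 1
M(1) = 1  (base case)
M(2) = 2 * 1 + 1 = 3
M(3) = 2 * 3 + 1 = 7
M(4) = 2 * 7 + 1 = 15
M(5) = 2 * 15 + 1 = 31
M(6) = 2 * 31 + 1 = 63
M(7) = 2 * 63 + 1 = 127
M(8) = 2 * 127 + 1 = 255
M(9) = 2 * 255 + 1 = 511

511


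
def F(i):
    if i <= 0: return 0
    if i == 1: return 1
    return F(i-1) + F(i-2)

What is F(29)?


Computing F(29) bottom-up:
F(0) = 0
F(1) = 1
F(2) = F(1) + F(0) = 1 + 0 = 1
F(3) = F(2) + F(1) = 1 + 1 = 2
F(4) = F(3) + F(2) = 2 + 1 = 3
F(5) = F(4) + F(3) = 3 + 2 = 5
F(6) = F(5) + F(4) = 5 + 3 = 8
F(7) = F(6) + F(5) = 8 + 5 = 13
F(8) = F(7) + F(6) = 13 + 8 = 21
F(9) = F(8) + F(7) = 21 + 13 = 34
F(10) = F(9) + F(8) = 34 + 21 = 55
F(11) = F(10) + F(9) = 55 + 34 = 89
F(12) = F(11) + F(10) = 89 + 55 = 144
F(13) = F(12) + F(11) = 144 + 89 = 233
F(14) = F(13) + F(12) = 233 + 144 = 377
F(15) = F(14) + F(13) = 377 + 233 = 610
F(16) = F(15) + F(14) = 610 + 377 = 987
F(17) = F(16) + F(15) = 987 + 610 = 1597
F(18) = F(17) + F(16) = 1597 + 987 = 2584
F(19) = F(18) + F(17) = 2584 + 1597 = 4181
F(20) = F(19) + F(18) = 4181 + 2584 = 6765
F(21) = F(20) + F(19) = 6765 + 4181 = 10946
F(22) = F(21) + F(20) = 10946 + 6765 = 17711
F(23) = F(22) + F(21) = 17711 + 10946 = 28657
F(24) = F(23) + F(22) = 28657 + 17711 = 46368
F(25) = F(24) + F(23) = 46368 + 28657 = 75025
F(26) = F(25) + F(24) = 75025 + 46368 = 121393
F(27) = F(26) + F(25) = 121393 + 75025 = 196418
F(28) = F(27) + F(26) = 196418 + 121393 = 317811
F(29) = F(28) + F(27) = 317811 + 196418 = 514229

514229
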